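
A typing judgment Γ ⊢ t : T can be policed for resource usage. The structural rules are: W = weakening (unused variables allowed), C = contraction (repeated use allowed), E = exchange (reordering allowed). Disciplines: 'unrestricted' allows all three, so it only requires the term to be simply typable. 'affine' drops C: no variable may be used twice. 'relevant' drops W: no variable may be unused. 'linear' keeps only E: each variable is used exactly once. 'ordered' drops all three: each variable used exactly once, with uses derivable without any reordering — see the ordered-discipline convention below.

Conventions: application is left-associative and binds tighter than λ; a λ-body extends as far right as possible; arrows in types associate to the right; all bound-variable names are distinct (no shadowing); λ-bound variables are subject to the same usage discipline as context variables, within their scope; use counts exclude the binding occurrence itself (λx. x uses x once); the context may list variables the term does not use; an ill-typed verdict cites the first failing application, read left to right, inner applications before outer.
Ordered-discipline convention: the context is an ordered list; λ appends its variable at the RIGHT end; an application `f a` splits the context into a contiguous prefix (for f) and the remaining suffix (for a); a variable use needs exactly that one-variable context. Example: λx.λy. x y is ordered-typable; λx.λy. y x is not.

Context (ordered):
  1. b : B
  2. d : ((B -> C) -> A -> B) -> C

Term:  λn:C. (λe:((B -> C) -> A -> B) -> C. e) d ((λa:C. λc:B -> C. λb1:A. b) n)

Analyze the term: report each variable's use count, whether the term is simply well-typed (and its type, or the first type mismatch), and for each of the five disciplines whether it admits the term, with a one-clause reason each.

use counts: b: 1; d: 1; n (λ-bound): 1; e (λ-bound): 1; a (λ-bound): 0; c (λ-bound): 0; b1 (λ-bound): 0
uses in reading order: e, d, b, n
typing: the term checks, with type C -> C
ordered ✗ (needs weakening: a, c, b1 unused)
linear ✗ (needs weakening: a, c, b1 unused)
affine ✓ (none of b, d, n, e, a, c, b1 used more than once)
relevant ✗ (needs weakening: a, c, b1 unused)
unrestricted ✓ (well-typed at C -> C; no restrictions here)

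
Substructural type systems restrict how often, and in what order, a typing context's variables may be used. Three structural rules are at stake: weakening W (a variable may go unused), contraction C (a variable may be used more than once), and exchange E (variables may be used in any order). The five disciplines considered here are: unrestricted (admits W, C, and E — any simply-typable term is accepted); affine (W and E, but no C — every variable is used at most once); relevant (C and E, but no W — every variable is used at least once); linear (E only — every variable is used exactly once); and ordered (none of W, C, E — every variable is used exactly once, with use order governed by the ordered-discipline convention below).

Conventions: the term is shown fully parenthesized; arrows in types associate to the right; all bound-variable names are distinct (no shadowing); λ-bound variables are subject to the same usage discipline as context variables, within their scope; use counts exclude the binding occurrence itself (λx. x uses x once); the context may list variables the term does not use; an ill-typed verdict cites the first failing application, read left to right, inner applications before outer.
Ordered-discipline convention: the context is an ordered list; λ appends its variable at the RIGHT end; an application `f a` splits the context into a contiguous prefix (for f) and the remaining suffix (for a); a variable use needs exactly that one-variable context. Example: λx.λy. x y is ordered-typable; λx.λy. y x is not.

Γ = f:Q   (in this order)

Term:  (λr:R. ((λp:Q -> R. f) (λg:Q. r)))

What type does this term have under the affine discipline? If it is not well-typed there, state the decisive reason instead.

term : R -> Q
variable uses: f=1; r (bound)=1; p (bound)=0; g (bound)=0
order of uses: f, r
typing: well-typed at R -> Q
all disciplines: ordered ✗; linear ✗; affine ✓; relevant ✗; unrestricted ✓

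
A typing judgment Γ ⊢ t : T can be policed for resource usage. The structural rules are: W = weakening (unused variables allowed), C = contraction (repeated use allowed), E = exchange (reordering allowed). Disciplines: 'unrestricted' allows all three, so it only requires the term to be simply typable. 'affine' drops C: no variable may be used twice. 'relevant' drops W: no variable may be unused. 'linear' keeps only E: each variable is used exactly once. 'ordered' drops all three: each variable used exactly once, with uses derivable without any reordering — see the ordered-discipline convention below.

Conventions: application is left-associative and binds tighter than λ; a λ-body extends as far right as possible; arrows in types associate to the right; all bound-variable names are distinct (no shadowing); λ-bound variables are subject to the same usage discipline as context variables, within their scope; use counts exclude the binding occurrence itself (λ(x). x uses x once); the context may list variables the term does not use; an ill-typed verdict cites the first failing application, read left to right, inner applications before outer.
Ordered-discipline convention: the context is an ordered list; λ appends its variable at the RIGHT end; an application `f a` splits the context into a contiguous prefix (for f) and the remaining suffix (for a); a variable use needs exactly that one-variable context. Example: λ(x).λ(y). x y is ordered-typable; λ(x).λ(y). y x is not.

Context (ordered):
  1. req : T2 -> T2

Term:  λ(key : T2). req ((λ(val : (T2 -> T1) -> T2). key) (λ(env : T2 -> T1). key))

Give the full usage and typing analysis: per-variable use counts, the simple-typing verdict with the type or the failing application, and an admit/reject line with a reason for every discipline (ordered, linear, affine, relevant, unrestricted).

variable uses: req=1; key [bound]=2; val [bound]=0; env [bound]=0
use order (left to right): req, key, key
typing: ✓ — T2 -> T2
ordered: ✗, key ×2 used more than once (contraction); unused: val, env — weakening required
linear: ✗, key ×2 used more than once (contraction); unused: val, env — weakening required
affine: ✗, key ×2 used more than once (contraction)
relevant: ✗, unused: val, env — weakening required
unrestricted: ✓, simply typable at T2 -> T2; W, C, E all held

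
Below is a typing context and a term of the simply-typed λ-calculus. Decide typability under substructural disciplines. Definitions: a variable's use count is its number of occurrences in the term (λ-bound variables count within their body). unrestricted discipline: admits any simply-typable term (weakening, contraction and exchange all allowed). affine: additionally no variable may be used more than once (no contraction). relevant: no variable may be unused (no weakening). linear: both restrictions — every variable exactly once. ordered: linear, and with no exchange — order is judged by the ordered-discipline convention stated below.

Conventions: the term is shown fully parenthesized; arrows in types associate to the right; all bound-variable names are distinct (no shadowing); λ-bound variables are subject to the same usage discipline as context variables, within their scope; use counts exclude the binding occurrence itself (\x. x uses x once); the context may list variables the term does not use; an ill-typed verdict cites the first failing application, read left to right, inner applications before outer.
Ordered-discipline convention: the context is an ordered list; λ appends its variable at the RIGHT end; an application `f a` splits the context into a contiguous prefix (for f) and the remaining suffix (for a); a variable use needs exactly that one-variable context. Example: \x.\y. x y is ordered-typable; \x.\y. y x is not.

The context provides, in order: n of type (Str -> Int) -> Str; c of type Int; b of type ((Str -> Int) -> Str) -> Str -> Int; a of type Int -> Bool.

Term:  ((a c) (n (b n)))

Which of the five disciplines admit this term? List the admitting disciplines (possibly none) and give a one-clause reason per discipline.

admitting disciplines: none
usage: n: 2, c: 1, b: 1, a: 1
left-to-right use order: a, c, n, b, n
typing: ill-typed: non-function type Bool applied to an argument
ordered ✗ (the type mismatch rejects it)
linear ✗ (not simply typable)
affine ✗ (fails simple typing)
relevant ✗ (a type mismatch blocks all five)
unrestricted ✗ (the type mismatch rejects it)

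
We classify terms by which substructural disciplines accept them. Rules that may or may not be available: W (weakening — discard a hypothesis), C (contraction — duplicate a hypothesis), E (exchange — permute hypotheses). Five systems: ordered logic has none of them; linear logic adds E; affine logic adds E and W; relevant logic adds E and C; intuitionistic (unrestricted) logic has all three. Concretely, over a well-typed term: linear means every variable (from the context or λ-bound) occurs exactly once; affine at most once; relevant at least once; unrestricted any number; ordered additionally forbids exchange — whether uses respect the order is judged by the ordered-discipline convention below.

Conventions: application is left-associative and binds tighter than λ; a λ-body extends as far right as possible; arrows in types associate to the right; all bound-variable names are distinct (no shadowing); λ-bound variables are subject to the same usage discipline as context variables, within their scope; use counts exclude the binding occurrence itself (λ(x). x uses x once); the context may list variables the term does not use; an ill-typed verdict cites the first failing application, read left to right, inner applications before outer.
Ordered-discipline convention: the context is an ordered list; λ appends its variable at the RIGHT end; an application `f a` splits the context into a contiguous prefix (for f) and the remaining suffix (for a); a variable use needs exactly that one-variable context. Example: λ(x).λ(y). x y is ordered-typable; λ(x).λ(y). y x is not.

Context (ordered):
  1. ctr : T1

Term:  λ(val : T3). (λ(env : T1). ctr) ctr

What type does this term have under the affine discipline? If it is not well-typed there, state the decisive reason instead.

not well-typed under affine — repeated use of ctr ×2
counts: ctr: 2×; val (λ-bound): 0×; env (λ-bound): 0×
left-to-right use order: ctr, ctr
typing: the term checks, with type T3 -> T1
all disciplines: ordered ✗; linear ✗; affine ✗; relevant ✗; unrestricted ✓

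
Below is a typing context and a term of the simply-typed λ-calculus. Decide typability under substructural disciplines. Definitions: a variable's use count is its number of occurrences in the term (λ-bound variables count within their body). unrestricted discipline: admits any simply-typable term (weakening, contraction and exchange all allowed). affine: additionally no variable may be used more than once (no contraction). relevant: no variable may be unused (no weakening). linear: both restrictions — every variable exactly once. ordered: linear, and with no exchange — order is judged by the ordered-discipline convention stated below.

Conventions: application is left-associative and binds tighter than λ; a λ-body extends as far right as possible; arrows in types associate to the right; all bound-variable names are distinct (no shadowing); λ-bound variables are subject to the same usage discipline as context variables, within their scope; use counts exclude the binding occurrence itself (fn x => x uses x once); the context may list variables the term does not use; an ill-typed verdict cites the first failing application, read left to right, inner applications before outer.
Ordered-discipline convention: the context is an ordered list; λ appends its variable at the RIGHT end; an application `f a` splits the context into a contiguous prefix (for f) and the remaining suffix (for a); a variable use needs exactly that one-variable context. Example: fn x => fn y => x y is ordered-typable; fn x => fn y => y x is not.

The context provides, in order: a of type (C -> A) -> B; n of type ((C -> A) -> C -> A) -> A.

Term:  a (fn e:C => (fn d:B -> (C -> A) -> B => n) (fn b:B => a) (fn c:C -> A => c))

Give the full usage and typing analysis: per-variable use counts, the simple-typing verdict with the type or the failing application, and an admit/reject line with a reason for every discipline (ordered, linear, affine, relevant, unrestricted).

use counts: a=2; n=1; e (bound)=0; d (bound)=0; b (bound)=0; c (bound)=1
use order (left to right): a, n, a, c
typing: ✓ — B
ordered: ✗ — a ×2 used more than once (contraction); unused: e, d, b — weakening required
linear: ✗ — a ×2 used more than once (contraction); unused: e, d, b — weakening required
affine: ✗ — a ×2 used more than once (contraction)
relevant: ✗ — unused: e, d, b — weakening required
unrestricted: ✓ — well-typed at B; no restrictions here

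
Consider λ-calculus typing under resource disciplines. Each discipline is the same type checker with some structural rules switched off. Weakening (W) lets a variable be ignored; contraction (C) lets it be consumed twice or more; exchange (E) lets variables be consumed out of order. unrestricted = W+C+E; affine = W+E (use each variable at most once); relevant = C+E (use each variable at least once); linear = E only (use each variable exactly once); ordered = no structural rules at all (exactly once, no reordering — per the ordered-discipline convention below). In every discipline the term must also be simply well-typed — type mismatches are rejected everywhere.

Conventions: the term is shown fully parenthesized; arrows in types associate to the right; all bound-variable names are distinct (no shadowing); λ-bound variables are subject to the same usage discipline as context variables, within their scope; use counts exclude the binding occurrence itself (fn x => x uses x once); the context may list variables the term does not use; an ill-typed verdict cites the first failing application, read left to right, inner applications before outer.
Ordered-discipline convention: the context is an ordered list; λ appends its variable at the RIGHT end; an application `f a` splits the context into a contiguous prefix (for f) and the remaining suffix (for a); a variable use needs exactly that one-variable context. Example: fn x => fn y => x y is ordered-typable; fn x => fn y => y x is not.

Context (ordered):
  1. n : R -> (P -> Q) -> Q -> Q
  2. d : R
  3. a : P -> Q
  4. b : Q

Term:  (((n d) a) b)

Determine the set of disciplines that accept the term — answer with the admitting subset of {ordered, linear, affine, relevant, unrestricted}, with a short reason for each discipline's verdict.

admitted in: ordered, linear, affine, relevant, unrestricted
use counts: n: 1×, d: 1×, a: 1×, b: 1×
order of uses: n, d, a, b
typing: well-typed at Q
ordered ✓ (single-use (n, d, a, b), ordered derivation ok)
linear ✓ (single use per variable (n, d, a, b))
affine ✓ (at most one use each (n, d, a, b))
relevant ✓ (every one of n, d, a, b appears)
unrestricted ✓ (well-typed at Q; no restrictions here)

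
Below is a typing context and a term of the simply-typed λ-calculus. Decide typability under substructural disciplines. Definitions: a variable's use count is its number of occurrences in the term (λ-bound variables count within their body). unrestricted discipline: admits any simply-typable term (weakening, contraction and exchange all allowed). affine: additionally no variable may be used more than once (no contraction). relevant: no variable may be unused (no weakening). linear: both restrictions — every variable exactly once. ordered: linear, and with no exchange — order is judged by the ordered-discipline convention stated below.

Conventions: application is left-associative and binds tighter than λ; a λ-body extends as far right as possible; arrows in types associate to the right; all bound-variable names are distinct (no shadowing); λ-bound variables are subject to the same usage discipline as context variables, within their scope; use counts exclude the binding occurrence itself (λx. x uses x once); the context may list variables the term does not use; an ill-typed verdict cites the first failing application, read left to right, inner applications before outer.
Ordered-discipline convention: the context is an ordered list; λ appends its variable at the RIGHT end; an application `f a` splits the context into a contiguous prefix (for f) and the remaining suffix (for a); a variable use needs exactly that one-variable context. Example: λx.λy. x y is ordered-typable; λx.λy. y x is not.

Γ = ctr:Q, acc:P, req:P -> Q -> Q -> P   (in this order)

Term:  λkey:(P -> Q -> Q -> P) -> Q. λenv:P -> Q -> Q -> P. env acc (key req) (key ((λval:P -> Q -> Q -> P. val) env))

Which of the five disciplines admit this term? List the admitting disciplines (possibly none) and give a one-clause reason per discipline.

admitting disciplines: unrestricted
variable uses: ctr ×0, acc ×1, req ×1, key (λ-bound) ×2, env (λ-bound) ×2, val (λ-bound) ×1
uses in reading order: env, acc, key, req, key, val, env
typing: ✓ — ((P -> Q -> Q -> P) -> Q) -> (P -> Q -> Q -> P) -> P
ordered ✗ (uses contraction: key ×2, env ×2; unused: ctr — weakening required)
linear ✗ (uses contraction: key ×2, env ×2; unused: ctr — weakening required)
affine ✗ (uses contraction: key ×2, env ×2)
relevant ✗ (unused: ctr — weakening required)
unrestricted ✓ (well-typed at ((P -> Q -> Q -> P) -> Q) -> (P -> Q -> Q -> P) -> P; no restrictions here)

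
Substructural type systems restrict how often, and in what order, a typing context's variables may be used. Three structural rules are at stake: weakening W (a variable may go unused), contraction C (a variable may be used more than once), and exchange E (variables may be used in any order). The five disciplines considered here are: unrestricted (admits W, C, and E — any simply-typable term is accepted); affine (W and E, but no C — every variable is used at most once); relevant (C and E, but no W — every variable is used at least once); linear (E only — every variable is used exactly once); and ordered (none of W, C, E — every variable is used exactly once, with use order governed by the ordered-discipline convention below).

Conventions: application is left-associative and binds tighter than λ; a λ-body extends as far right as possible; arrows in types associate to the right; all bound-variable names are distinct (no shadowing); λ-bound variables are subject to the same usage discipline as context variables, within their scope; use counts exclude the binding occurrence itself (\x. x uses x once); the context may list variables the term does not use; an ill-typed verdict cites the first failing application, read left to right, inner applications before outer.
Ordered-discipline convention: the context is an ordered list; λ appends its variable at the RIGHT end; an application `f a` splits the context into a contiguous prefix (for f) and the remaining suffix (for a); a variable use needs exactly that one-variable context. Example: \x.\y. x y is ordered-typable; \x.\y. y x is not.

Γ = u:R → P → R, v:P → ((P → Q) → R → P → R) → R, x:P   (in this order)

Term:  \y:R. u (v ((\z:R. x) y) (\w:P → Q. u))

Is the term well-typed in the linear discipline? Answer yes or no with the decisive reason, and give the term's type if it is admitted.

no — u ×2 used more than once (contraction); z, w never used (weakening)
variable uses: u: 2; v: 1; x: 1; y (λ-bound): 1; z (λ-bound): 0; w (λ-bound): 0
left-to-right use order: u, v, x, y, u
typing: well-typed at R → P → R
per-discipline verdicts: ordered ✗ | linear ✗ | affine ✗ | relevant ✗ | unrestricted ✓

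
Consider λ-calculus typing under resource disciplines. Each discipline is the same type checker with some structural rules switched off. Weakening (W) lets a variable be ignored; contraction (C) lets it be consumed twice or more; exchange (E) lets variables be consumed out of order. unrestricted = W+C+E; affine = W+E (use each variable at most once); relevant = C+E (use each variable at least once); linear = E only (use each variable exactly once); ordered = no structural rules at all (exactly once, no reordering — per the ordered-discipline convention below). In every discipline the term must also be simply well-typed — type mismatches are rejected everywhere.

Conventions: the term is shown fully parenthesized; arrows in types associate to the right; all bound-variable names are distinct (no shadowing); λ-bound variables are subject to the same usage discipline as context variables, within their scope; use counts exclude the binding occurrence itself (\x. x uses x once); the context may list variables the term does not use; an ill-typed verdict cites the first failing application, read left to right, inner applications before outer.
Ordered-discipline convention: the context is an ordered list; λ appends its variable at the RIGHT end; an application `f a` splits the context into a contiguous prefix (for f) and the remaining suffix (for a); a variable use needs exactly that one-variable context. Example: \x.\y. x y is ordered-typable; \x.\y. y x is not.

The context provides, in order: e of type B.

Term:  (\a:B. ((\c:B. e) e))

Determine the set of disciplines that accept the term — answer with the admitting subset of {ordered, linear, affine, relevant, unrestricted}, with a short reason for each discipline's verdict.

admitting disciplines: unrestricted
counts: e: 2, a (bound): 0, c (bound): 0
left-to-right use order: e, e
typing: well-typed at B → B
ordered: ✗ — uses contraction: e ×2; needs weakening: a, c unused
linear: ✗ — uses contraction: e ×2; needs weakening: a, c unused
affine: ✗ — uses contraction: e ×2
relevant: ✗ — needs weakening: a, c unused
unrestricted: ✓ — simply typable at B → B; W, C, E all held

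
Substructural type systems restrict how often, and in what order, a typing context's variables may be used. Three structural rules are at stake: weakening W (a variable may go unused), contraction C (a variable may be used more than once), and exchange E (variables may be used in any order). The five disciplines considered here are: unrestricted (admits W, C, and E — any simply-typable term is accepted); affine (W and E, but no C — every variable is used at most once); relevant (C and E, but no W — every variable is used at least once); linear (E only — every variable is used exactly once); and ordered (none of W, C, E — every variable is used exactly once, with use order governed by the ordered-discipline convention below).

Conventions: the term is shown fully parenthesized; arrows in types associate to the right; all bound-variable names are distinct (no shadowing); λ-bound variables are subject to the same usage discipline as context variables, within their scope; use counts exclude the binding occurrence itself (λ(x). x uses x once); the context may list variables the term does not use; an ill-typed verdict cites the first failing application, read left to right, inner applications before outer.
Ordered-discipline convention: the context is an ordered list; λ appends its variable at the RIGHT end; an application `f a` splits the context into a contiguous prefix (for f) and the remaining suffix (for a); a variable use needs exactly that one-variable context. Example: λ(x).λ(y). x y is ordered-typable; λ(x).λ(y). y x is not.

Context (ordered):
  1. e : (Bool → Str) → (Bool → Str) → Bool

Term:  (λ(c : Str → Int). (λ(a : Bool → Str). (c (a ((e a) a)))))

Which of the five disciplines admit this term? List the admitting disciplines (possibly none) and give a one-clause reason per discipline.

admitted by: relevant, unrestricted
usage: e ×1, c [bound] ×1, a [bound] ×3
uses in reading order: c, a, e, a, a
typing: well-typed at (Str → Int) → (Bool → Str) → Int
ordered ✗ (needs contraction — a ×3)
linear ✗ (needs contraction — a ×3)
affine ✗ (needs contraction — a ×3)
relevant ✓ (at least one use each (e, c, a))
unrestricted ✓ (simply typable at (Str → Int) → (Bool → Str) → Int; W, C, E all held)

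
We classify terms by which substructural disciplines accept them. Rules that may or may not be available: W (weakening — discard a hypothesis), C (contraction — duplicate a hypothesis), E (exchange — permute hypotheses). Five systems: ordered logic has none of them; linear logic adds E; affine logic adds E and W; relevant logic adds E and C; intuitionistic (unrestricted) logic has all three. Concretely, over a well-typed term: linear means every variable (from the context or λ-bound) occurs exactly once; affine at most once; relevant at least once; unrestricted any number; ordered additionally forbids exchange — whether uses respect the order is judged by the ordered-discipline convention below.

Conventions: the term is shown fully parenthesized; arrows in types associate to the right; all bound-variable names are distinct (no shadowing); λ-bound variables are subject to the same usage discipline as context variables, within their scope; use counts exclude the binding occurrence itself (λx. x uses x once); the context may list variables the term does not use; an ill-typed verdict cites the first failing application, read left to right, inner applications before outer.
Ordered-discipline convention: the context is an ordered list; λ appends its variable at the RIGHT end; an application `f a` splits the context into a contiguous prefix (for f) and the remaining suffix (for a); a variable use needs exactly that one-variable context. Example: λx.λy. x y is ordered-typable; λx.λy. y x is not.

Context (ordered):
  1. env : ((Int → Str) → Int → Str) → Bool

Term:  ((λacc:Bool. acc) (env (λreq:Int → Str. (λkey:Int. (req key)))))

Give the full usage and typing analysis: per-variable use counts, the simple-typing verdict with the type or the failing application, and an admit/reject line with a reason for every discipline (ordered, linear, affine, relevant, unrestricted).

use counts: env: 1, acc (bound): 1, req (bound): 1, key (bound): 1
order of uses: acc, env, req, key
typing: well-typed — term : Bool
ordered ✓ (single-use (env, acc, req, key), ordered derivation ok)
linear ✓ (each of env, acc, req, key used exactly once)
affine ✓ (no duplicate uses among env, acc, req, key)
relevant ✓ (every one of env, acc, req, key appears)
unrestricted ✓ (typability at Bool is all that's needed)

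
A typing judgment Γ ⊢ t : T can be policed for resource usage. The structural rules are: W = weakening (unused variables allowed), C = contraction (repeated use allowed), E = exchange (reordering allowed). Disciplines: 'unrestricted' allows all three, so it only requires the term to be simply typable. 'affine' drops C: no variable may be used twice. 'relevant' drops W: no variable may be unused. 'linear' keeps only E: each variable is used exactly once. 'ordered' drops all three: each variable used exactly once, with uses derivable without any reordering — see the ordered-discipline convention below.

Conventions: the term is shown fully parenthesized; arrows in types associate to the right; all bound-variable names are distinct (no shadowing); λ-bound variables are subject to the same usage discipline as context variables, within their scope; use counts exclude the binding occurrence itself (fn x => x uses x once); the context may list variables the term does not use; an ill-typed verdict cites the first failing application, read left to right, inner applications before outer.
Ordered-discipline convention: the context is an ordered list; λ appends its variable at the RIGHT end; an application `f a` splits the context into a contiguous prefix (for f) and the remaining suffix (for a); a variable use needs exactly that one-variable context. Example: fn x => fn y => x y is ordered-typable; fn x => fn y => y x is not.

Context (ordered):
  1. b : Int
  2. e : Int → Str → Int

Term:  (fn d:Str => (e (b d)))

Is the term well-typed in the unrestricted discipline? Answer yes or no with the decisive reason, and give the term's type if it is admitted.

no — fails simple typing
usage: b ×1, e ×1, d (bound) ×1
use order (left to right): e, b, d
typing: ill-typed: applying a non-function (Int)
all disciplines: ordered ✗, linear ✗, affine ✗, relevant ✗, unrestricted ✗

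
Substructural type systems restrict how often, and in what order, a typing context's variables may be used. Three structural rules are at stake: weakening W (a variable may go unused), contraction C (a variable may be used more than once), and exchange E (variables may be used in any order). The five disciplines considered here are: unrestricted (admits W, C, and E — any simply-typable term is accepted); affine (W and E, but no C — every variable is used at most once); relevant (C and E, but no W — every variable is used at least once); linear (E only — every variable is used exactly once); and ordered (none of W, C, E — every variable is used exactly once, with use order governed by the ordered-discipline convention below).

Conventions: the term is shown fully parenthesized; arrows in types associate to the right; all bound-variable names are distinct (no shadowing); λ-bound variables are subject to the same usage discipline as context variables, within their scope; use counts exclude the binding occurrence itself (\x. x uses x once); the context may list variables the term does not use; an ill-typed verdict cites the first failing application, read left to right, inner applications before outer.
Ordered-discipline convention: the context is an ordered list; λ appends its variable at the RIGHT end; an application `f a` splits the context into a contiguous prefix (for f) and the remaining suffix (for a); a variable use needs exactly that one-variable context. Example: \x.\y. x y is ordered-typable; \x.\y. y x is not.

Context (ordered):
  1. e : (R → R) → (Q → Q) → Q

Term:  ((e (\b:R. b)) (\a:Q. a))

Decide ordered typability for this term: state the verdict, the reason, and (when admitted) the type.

yes — e, b, a once each; derivable with no W/C/E; term : Q
counts: e=1; b [bound]=1; a [bound]=1
order of uses: e, b, a
typing: ✓ — Q
across the five disciplines: ordered ✓; linear ✓; affine ✓; relevant ✓; unrestricted ✓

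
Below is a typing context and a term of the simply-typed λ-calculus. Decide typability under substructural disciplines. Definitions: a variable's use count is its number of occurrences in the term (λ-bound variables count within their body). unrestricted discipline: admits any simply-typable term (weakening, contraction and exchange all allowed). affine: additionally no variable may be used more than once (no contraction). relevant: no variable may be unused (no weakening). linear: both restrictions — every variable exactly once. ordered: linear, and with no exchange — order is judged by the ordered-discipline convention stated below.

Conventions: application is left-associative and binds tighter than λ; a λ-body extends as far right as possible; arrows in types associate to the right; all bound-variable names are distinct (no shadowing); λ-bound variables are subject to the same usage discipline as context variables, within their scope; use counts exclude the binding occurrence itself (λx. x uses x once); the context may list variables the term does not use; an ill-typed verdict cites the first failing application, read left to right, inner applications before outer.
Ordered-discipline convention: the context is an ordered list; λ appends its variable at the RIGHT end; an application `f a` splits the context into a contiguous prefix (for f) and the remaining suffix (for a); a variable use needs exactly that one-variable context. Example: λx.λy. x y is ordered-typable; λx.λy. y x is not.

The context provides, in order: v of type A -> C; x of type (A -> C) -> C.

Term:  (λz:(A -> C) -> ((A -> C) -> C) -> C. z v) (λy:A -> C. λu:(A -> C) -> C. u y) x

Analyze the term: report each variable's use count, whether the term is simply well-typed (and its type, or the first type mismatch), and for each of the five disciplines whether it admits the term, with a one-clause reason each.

variable uses: v: 1×, x: 1×, z (λ-bound): 1×, y (λ-bound): 1×, u (λ-bound): 1×
use order (left to right): z, v, u, y, x
typing: well-typed at C
ordered ✗ (use order z, v, u, y, x needs exchange)
linear ✓ (exactly-once usage across v, x, z, y, u)
affine ✓ (no duplicate uses among v, x, z, y, u)
relevant ✓ (at least one use each (v, x, z, y, u))
unrestricted ✓ (typability at C is all that's needed)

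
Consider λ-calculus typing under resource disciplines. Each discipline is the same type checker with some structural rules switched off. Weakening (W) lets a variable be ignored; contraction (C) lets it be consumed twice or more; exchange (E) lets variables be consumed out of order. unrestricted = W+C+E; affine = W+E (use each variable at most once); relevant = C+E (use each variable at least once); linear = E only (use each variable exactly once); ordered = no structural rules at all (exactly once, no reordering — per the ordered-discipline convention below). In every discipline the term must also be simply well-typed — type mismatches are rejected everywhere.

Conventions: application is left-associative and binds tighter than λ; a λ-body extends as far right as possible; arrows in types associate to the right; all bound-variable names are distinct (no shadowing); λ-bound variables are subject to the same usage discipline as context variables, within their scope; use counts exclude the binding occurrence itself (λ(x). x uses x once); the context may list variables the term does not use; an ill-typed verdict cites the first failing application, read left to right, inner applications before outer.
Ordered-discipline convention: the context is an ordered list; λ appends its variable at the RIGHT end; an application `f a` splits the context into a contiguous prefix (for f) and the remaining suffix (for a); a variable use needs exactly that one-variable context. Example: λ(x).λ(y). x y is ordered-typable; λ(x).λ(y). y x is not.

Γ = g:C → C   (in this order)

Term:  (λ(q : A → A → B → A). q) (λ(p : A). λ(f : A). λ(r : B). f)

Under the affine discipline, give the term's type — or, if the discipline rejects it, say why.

term : A → A → B → A
variable uses: g: 0×, q (bound): 1×, p (bound): 0×, f (bound): 1×, r (bound): 0×
order of uses: q, f
typing: well-typed — term : A → A → B → A
across the five disciplines: ordered ✗, linear ✗, affine ✓, relevant ✗, unrestricted ✓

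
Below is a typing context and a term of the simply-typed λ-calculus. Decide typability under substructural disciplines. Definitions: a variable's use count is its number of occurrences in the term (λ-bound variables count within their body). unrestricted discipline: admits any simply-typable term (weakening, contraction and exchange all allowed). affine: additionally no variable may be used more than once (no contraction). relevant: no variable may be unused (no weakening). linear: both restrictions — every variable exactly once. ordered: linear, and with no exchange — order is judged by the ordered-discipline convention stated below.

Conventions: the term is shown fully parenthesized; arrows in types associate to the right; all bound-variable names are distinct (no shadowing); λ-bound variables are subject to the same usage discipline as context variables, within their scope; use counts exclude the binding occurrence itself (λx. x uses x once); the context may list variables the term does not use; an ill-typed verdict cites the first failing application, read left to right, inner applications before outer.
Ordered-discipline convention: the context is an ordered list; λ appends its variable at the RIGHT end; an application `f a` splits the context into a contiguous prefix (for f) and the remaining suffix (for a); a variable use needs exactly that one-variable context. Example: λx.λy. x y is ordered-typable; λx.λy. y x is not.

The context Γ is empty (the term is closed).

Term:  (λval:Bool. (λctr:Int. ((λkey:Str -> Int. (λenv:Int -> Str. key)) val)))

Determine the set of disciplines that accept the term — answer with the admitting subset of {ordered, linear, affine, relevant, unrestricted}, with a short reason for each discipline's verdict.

accepted by: none
use counts: val (bound): 1, ctr (bound): 0, key (bound): 1, env (bound): 0
order of uses: key, val
typing: ill-typed: argument of type Bool where Str -> Int is required
ordered: ✗ — a type mismatch blocks all five
linear: ✗ — the type mismatch rejects it
affine: ✗ — not simply typable
relevant: ✗ — fails simple typing
unrestricted: ✗ — a type mismatch blocks all five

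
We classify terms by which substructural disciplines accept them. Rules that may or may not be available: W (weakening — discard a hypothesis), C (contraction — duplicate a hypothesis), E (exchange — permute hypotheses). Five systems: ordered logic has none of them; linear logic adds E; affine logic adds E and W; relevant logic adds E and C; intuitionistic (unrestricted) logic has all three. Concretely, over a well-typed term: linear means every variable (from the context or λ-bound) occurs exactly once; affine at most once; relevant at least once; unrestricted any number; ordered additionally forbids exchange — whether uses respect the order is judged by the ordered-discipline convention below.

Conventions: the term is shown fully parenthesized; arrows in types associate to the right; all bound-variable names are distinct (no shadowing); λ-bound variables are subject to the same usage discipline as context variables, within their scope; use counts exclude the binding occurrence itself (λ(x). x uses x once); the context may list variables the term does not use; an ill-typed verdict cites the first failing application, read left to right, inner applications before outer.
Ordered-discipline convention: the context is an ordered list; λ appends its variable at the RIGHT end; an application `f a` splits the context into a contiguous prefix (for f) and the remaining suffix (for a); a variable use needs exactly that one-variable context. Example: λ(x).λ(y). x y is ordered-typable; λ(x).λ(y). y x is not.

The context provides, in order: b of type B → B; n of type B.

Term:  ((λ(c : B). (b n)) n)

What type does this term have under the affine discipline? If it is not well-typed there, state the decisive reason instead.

not well-typed under affine — needs contraction — n ×2
variable uses: b ×1, n ×2, c (λ-bound) ×0
uses in reading order: b, n, n
typing: well-typed — term : B
all disciplines: ordered ✗ · linear ✗ · affine ✗ · relevant ✗ · unrestricted ✓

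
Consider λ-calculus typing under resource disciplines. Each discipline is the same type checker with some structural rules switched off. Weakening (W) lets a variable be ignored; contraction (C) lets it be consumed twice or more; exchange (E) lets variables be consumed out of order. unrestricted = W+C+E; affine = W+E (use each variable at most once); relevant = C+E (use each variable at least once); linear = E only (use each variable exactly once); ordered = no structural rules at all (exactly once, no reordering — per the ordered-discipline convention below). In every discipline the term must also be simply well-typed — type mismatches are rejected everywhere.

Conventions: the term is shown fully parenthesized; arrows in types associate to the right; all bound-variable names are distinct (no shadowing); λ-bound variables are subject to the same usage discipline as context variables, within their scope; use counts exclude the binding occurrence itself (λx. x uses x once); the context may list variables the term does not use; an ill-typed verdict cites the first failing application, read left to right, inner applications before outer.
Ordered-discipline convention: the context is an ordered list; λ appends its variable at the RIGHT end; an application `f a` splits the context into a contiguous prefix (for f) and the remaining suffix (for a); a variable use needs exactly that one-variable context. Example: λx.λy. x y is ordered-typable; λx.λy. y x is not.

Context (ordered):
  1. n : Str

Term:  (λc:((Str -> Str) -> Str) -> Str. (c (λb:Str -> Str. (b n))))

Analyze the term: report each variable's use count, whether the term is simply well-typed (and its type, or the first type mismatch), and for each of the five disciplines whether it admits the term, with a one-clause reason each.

use counts: n: 1×; c (λ-bound): 1×; b (λ-bound): 1×
uses in reading order: c, b, n
typing: well-typed — term : (((Str -> Str) -> Str) -> Str) -> Str
ordered: ✗ — use order c, b, n needs exchange
linear: ✓ — each of n, c, b used exactly once
affine: ✓ — no duplicate uses among n, c, b
relevant: ✓ — n, c, b: all used, weakening unneeded
unrestricted: ✓ — type-checks ((((Str -> Str) -> Str) -> Str) -> Str) and nothing is barred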